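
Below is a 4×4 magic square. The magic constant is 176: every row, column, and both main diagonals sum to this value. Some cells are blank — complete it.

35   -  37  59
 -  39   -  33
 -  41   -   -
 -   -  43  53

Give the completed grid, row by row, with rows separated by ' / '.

Row 1 needs 176; the known cells sum to 131, so (1,2) = 45.
From column 2, 176 − (45 + 39 + 41) gives (4,2) = 51.
Using column 4: 59 + 33 + 53 + ? → (3,4) = 176 − 145 = 31.
Using main diagonal: 35 + 39 + 53 + ? → (3,3) = 176 − 127 = 49.
The remaining cell in row 3 is (3,1) = 176 − 121 = 55.
The remaining cell in row 4 is (4,1) = 176 − 147 = 29.
The remaining cell in column 1 is (2,1) = 176 − 119 = 57.
Column 3 must total 176; the given cells sum to 129, so (2,3) = 47.

35 45 37 59 / 57 39 47 33 / 55 41 49 31 / 29 51 43 53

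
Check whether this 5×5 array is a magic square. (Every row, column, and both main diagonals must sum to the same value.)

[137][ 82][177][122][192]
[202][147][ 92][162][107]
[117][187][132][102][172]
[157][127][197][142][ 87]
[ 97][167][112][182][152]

Row 1: 137 + 82 + 177 + 122 + 192 = 710.
Row 2: 202 + 147 + 92 + 162 + 107 = 710.
Row 3: 117 + 187 + 132 + 102 + 172 = 710.
Row 4: 157 + 127 + 197 + 142 + 87 = 710.
Row 5: 97 + 167 + 112 + 182 + 152 = 710.
Column 1: 137 + 202 + 117 + 157 + 97 = 710.
Column 2: 82 + 147 + 187 + 127 + 167 = 710.
Column 3: 177 + 92 + 132 + 197 + 112 = 710.
Column 4: 122 + 162 + 102 + 142 + 182 = 710.
Column 5: 192 + 107 + 172 + 87 + 152 = 710.
Main diagonal: 137 + 147 + 132 + 142 + 152 = 710.
Anti-diagonal: 192 + 162 + 132 + 127 + 97 = 710.
All lines sum to 710.

Yes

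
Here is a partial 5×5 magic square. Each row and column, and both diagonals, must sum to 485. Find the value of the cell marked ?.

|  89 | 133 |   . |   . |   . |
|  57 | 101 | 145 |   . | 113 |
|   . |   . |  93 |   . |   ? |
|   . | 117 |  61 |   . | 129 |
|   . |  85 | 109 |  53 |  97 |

81

The remaining cell in row 2 is (2,4) = 485 − 416 = 69.
Row 5: 85 + 109 + 53 + 97 + ? = 485, so (5,1) = 141.
From column 2, 485 − (133 + 101 + 117 + 85) gives (3,2) = 49.
Column 3: 145 + 93 + 61 + 109 + ? = 485, so (1,3) = 77.
The remaining cell in main diagonal is (4,4) = 485 − 380 = 105.
The remaining cell in anti-diagonal is (1,5) = 485 − 420 = 65.
The remaining cell in row 1 is (1,4) = 485 − 364 = 121.
Row 4 needs 485; the known cells sum to 412, so (4,1) = 73.
From column 1, 485 − (89 + 57 + 73 + 141) gives (3,1) = 125.
Using column 4: 121 + 69 + 105 + 53 + ? → (3,4) = 485 − 348 = 137.
Using column 5: 65 + 113 + 129 + 97 + ? → (3,5) = 485 − 404 = 81.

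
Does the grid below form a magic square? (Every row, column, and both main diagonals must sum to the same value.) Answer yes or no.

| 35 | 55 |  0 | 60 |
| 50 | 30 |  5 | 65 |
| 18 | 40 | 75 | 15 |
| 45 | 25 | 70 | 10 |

Row 1: 35 + 55 + 0 + 60 = 150.
Row 2: 50 + 30 + 5 + 65 = 150.
Row 3: 18 + 40 + 75 + 15 = 148.
Row 4: 45 + 25 + 70 + 10 = 150.
Column 1: 35 + 50 + 18 + 45 = 148.
Column 2: 55 + 30 + 40 + 25 = 150.
Column 3: 0 + 5 + 75 + 70 = 150.
Column 4: 60 + 65 + 15 + 10 = 150.
Main diagonal: 35 + 30 + 75 + 10 = 150.
Anti-diagonal: 60 + 5 + 40 + 45 = 150.

No — row 3 sums to 148 but row 2 sums to 150.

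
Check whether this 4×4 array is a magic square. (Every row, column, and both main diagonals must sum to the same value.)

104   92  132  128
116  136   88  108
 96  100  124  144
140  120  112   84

No — column 2 sums to 448 but row 3 sums to 464.

Row 1: 104 + 92 + 132 + 128 = 456.
Row 2: 116 + 136 + 88 + 108 = 448.
Row 3: 96 + 100 + 124 + 144 = 464.
Row 4: 140 + 120 + 112 + 84 = 456.
Column 1: 104 + 116 + 96 + 140 = 456.
Column 2: 92 + 136 + 100 + 120 = 448.
Column 3: 132 + 88 + 124 + 112 = 456.
Column 4: 128 + 108 + 144 + 84 = 464.
Main diagonal: 104 + 136 + 124 + 84 = 448.
Anti-diagonal: 128 + 88 + 100 + 140 = 456.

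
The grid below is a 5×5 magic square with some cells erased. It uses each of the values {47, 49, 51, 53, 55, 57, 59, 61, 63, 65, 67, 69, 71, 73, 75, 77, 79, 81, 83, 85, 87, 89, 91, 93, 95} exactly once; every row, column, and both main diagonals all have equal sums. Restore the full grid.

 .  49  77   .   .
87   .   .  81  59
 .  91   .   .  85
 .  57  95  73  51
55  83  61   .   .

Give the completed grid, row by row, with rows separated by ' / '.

71 49 77 65 93 / 87 75 53 81 59 / 63 91 69 47 85 / 79 57 95 73 51 / 55 83 61 89 67

The 25 entries sum to 1775, so each line sums to 1775/5 = 355.
The remaining cell in row 4 is (4,1) = 355 − 276 = 79.
Using column 2: 49 + 91 + 57 + 83 + ? → (2,2) = 355 − 280 = 75.
The remaining cell in row 2 is (2,3) = 355 − 302 = 53.
From column 3, 355 − (77 + 53 + 95 + 61) gives (3,3) = 69.
Anti-diagonal: 81 + 69 + 57 + 55 + ? = 355, so (1,5) = 93.
From column 5, 355 − (93 + 59 + 85 + 51) gives (5,5) = 67.
From main diagonal, 355 − (75 + 69 + 73 + 67) gives (1,1) = 71.
Row 1 needs 355; the known cells sum to 290, so (1,4) = 65.
Row 5 must total 355; the given cells sum to 266, so (5,4) = 89.
From column 1, 355 − (71 + 87 + 79 + 55) gives (3,1) = 63.
The remaining cell in column 4 is (3,4) = 355 − 308 = 47.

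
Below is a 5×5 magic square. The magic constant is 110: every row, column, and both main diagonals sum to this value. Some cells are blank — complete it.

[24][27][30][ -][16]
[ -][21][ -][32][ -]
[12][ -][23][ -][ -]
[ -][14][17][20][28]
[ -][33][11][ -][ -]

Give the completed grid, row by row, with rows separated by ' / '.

24 27 30 13 16 / 18 21 29 32 10 / 12 15 23 26 34 / 31 14 17 20 28 / 25 33 11 19 22

Row 1 must total 110; the given cells sum to 97, so (1,4) = 13.
Row 4 needs 110; the known cells sum to 79, so (4,1) = 31.
Column 2: 27 + 21 + 14 + 33 + ? = 110, so (3,2) = 15.
Column 3 needs 110; the known cells sum to 81, so (2,3) = 29.
The remaining cell in main diagonal is (5,5) = 110 − 88 = 22.
Anti-diagonal must total 110; the given cells sum to 85, so (5,1) = 25.
The remaining cell in row 5 is (5,4) = 110 − 91 = 19.
Using column 1: 24 + 12 + 31 + 25 + ? → (2,1) = 110 − 92 = 18.
Column 4 must total 110; the given cells sum to 84, so (3,4) = 26.
The remaining cell in row 2 is (2,5) = 110 − 100 = 10.
From row 3, 110 − (12 + 15 + 23 + 26) gives (3,5) = 34.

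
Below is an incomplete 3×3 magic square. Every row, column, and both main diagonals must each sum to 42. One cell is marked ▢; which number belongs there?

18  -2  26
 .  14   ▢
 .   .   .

6

Using column 2: -2 + 14 + ? → (3,2) = 42 − 12 = 30.
Main diagonal needs 42; the known cells sum to 32, so (3,3) = 10.
The remaining cell in anti-diagonal is (3,1) = 42 − 40 = 2.
Column 1: 18 + 2 + ? = 42, so (2,1) = 22.
Column 3 needs 42; the known cells sum to 36, so (2,3) = 6.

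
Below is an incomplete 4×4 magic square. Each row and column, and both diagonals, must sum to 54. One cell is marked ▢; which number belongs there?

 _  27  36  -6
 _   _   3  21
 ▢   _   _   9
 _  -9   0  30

6

Row 1: 27 + 36 + (-6) + ? = 54, so (1,1) = -3.
The remaining cell in row 4 is (4,1) = 54 − 21 = 33.
The remaining cell in column 3 is (3,3) = 54 − 39 = 15.
The remaining cell in main diagonal is (2,2) = 54 − 42 = 12.
Using anti-diagonal: -6 + 3 + 33 + ? → (3,2) = 54 − 30 = 24.
Row 2 must total 54; the given cells sum to 36, so (2,1) = 18.
The remaining cell in row 3 is (3,1) = 54 − 48 = 6.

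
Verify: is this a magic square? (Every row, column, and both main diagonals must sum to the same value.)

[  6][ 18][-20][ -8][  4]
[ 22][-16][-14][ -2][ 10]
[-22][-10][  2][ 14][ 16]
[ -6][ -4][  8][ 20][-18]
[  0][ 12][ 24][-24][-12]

Yes

Row 1: 6 + 18 + (-20) + (-8) + 4 = 0.
Row 2: 22 + (-16) + (-14) + (-2) + 10 = 0.
Row 3: -22 + (-10) + 2 + 14 + 16 = 0.
Row 4: -6 + (-4) + 8 + 20 + (-18) = 0.
Row 5: 0 + 12 + 24 + (-24) + (-12) = 0.
Column 1: 6 + 22 + (-22) + (-6) + 0 = 0.
Column 2: 18 + (-16) + (-10) + (-4) + 12 = 0.
Column 3: -20 + (-14) + 2 + 8 + 24 = 0.
Column 4: -8 + (-2) + 14 + 20 + (-24) = 0.
Column 5: 4 + 10 + 16 + (-18) + (-12) = 0.
Main diagonal: 6 + (-16) + 2 + 20 + (-12) = 0.
Anti-diagonal: 4 + (-2) + 2 + (-4) + 0 = 0.
All lines sum to 0.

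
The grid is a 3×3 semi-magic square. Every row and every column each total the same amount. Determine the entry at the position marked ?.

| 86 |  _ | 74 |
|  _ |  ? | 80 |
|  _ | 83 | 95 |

Column 3 is complete and sums to 249; that is the magic constant.
Row 1: 86 + 74 + ? = 249, so (1,2) = 89.
Row 3 must total 249; the given cells sum to 178, so (3,1) = 71.
Column 1 needs 249; the known cells sum to 157, so (2,1) = 92.
Column 2: 89 + 83 + ? = 249, so (2,2) = 77.

77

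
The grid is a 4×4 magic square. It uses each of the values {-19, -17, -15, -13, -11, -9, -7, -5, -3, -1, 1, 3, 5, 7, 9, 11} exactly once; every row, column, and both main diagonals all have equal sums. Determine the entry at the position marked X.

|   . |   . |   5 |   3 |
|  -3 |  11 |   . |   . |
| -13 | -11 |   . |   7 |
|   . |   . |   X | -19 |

The 16 entries sum to -64, so each line sums to -64/4 = -16.
Row 3: -13 + (-11) + 7 + ? = -16, so (3,3) = 1.
Column 4 must total -16; the given cells sum to -9, so (2,4) = -7.
Main diagonal: 11 + 1 + (-19) + ? = -16, so (1,1) = -9.
Row 1 needs -16; the known cells sum to -1, so (1,2) = -15.
Row 2 must total -16; the given cells sum to 1, so (2,3) = -17.
Column 1 needs -16; the known cells sum to -25, so (4,1) = 9.
From column 2, -16 − (-15 + 11 + (-11)) gives (4,2) = -1.
Column 3: 5 + (-17) + 1 + ? = -16, so (4,3) = -5.

-5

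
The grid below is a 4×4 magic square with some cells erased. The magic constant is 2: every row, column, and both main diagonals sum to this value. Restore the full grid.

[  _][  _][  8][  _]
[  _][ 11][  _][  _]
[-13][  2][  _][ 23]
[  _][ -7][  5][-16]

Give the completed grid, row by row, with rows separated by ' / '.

Row 3 must total 2; the given cells sum to 12, so (3,3) = -10.
Row 4 needs 2; the known cells sum to -18, so (4,1) = 20.
Column 2: 11 + 2 + (-7) + ? = 2, so (1,2) = -4.
Column 3 needs 2; the known cells sum to 3, so (2,3) = -1.
From main diagonal, 2 − (11 + (-10) + (-16)) gives (1,1) = 17.
From anti-diagonal, 2 − (-1 + 2 + 20) gives (1,4) = -19.
Using column 1: 17 + (-13) + 20 + ? → (2,1) = 2 − 24 = -22.
Column 4 needs 2; the known cells sum to -12, so (2,4) = 14.

17 -4 8 -19 / -22 11 -1 14 / -13 2 -10 23 / 20 -7 5 -16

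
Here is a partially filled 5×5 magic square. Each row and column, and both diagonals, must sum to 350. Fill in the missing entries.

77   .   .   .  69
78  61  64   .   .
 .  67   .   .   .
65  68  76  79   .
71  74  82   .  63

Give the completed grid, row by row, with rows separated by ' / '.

77 80 58 66 69 / 78 61 64 72 75 / 59 67 70 73 81 / 65 68 76 79 62 / 71 74 82 60 63

From row 4, 350 − (65 + 68 + 76 + 79) gives (4,5) = 62.
Row 5: 71 + 74 + 82 + 63 + ? = 350, so (5,4) = 60.
Column 1 must total 350; the given cells sum to 291, so (3,1) = 59.
From column 2, 350 − (61 + 67 + 68 + 74) gives (1,2) = 80.
Main diagonal: 77 + 61 + 79 + 63 + ? = 350, so (3,3) = 70.
Anti-diagonal needs 350; the known cells sum to 278, so (2,4) = 72.
Row 2 needs 350; the known cells sum to 275, so (2,5) = 75.
Column 3 must total 350; the given cells sum to 292, so (1,3) = 58.
Using column 5: 69 + 75 + 62 + 63 + ? → (3,5) = 350 − 269 = 81.
Row 1: 77 + 80 + 58 + 69 + ? = 350, so (1,4) = 66.
Row 3 needs 350; the known cells sum to 277, so (3,4) = 73.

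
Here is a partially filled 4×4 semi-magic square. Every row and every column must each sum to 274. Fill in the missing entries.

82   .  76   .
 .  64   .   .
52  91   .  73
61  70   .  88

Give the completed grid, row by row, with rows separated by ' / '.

Using row 3: 52 + 91 + 73 + ? → (3,3) = 274 − 216 = 58.
Row 4: 61 + 70 + 88 + ? = 274, so (4,3) = 55.
From column 1, 274 − (82 + 52 + 61) gives (2,1) = 79.
The remaining cell in column 2 is (1,2) = 274 − 225 = 49.
Column 3 must total 274; the given cells sum to 189, so (2,3) = 85.
From row 1, 274 − (82 + 49 + 76) gives (1,4) = 67.
The remaining cell in row 2 is (2,4) = 274 − 228 = 46.

82 49 76 67 / 79 64 85 46 / 52 91 58 73 / 61 70 55 88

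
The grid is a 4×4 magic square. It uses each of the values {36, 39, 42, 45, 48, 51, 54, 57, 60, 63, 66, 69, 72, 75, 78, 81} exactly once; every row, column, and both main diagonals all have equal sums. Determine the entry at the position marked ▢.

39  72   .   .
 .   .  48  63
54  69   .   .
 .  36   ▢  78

The 16 entries sum to 936, so each line sums to 936/4 = 234.
From column 2, 234 − (72 + 69 + 36) gives (2,2) = 57.
Main diagonal must total 234; the given cells sum to 174, so (3,3) = 60.
Row 2 must total 234; the given cells sum to 168, so (2,1) = 66.
Row 3 must total 234; the given cells sum to 183, so (3,4) = 51.
Using column 1: 39 + 66 + 54 + ? → (4,1) = 234 − 159 = 75.
The remaining cell in column 4 is (1,4) = 234 − 192 = 42.
Using row 1: 39 + 72 + 42 + ? → (1,3) = 234 − 153 = 81.
Row 4: 75 + 36 + 78 + ? = 234, so (4,3) = 45.

45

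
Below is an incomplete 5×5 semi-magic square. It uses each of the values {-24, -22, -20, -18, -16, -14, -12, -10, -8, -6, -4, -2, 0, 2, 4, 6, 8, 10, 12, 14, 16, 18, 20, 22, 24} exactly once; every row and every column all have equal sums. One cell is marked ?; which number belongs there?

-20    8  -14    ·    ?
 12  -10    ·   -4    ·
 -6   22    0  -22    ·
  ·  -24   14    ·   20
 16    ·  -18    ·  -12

The 25 entries sum to 0, so each line sums to 0/5 = 0.
Row 3 must total 0; the given cells sum to -6, so (3,5) = 6.
Column 1 needs 0; the known cells sum to 2, so (4,1) = -2.
Using column 2: 8 + (-10) + 22 + (-24) + ? → (5,2) = 0 − (-4) = 4.
From column 3, 0 − (-14 + 0 + 14 + (-18)) gives (2,3) = 18.
Row 2: 12 + (-10) + 18 + (-4) + ? = 0, so (2,5) = -16.
The remaining cell in row 4 is (4,4) = 0 − 8 = -8.
Row 5 needs 0; the known cells sum to -10, so (5,4) = 10.
From column 4, 0 − (-4 + (-22) + (-8) + 10) gives (1,4) = 24.
Column 5 needs 0; the known cells sum to -2, so (1,5) = 2.

2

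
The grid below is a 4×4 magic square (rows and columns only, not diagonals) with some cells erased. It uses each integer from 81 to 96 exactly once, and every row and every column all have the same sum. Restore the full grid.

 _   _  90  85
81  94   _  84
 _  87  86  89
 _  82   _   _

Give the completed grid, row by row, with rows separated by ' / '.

The entries are 81 through 96, which sum to 1416, so each line sums to 1416/4 = 354.
Row 2 needs 354; the known cells sum to 259, so (2,3) = 95.
From row 3, 354 − (87 + 86 + 89) gives (3,1) = 92.
Column 2: 94 + 87 + 82 + ? = 354, so (1,2) = 91.
Column 3 must total 354; the given cells sum to 271, so (4,3) = 83.
Column 4: 85 + 84 + 89 + ? = 354, so (4,4) = 96.
Using row 1: 91 + 90 + 85 + ? → (1,1) = 354 − 266 = 88.
Row 4 must total 354; the given cells sum to 261, so (4,1) = 93.

88 91 90 85 / 81 94 95 84 / 92 87 86 89 / 93 82 83 96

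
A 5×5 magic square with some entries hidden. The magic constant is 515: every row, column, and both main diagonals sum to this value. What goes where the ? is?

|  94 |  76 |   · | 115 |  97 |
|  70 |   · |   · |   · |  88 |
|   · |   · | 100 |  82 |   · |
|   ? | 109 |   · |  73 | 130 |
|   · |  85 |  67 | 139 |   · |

Row 1 must total 515; the given cells sum to 382, so (1,3) = 133.
From column 4, 515 − (115 + 82 + 73 + 139) gives (2,4) = 106.
Using anti-diagonal: 97 + 106 + 100 + 109 + ? → (5,1) = 515 − 412 = 103.
Row 5 must total 515; the given cells sum to 394, so (5,5) = 121.
Using column 5: 97 + 88 + 130 + 121 + ? → (3,5) = 515 − 436 = 79.
Using main diagonal: 94 + 100 + 73 + 121 + ? → (2,2) = 515 − 388 = 127.
Row 2 needs 515; the known cells sum to 391, so (2,3) = 124.
Column 2: 76 + 127 + 109 + 85 + ? = 515, so (3,2) = 118.
Column 3 must total 515; the given cells sum to 424, so (4,3) = 91.
Row 3: 118 + 100 + 82 + 79 + ? = 515, so (3,1) = 136.
Row 4: 109 + 91 + 73 + 130 + ? = 515, so (4,1) = 112.

112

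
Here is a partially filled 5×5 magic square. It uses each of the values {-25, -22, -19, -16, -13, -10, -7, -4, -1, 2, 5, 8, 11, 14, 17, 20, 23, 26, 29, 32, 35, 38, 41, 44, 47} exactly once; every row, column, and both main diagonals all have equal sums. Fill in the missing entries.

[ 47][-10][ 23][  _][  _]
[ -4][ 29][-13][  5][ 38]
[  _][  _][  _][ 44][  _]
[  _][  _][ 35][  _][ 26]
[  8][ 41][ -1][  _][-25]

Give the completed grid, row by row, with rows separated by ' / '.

47 -10 23 -19 14 / -4 29 -13 5 38 / 20 -22 11 44 2 / -16 17 35 -7 26 / 8 41 -1 32 -25

The 25 entries sum to 275, so each line sums to 275/5 = 55.
Row 5 must total 55; the given cells sum to 23, so (5,4) = 32.
Using column 3: 23 + (-13) + 35 + (-1) + ? → (3,3) = 55 − 44 = 11.
From main diagonal, 55 − (47 + 29 + 11 + (-25)) gives (4,4) = -7.
Column 4 must total 55; the given cells sum to 74, so (1,4) = -19.
Row 1 needs 55; the known cells sum to 41, so (1,5) = 14.
Column 5 needs 55; the known cells sum to 53, so (3,5) = 2.
From anti-diagonal, 55 − (14 + 5 + 11 + 8) gives (4,2) = 17.
The remaining cell in row 4 is (4,1) = 55 − 71 = -16.
Column 1 needs 55; the known cells sum to 35, so (3,1) = 20.
The remaining cell in column 2 is (3,2) = 55 − 77 = -22.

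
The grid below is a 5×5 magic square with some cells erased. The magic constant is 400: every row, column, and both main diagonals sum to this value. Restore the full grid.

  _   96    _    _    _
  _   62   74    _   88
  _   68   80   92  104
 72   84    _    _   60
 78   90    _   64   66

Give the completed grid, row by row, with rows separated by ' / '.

Row 3 needs 400; the known cells sum to 344, so (3,1) = 56.
The remaining cell in row 5 is (5,3) = 400 − 298 = 102.
Column 5: 88 + 104 + 60 + 66 + ? = 400, so (1,5) = 82.
Using anti-diagonal: 82 + 80 + 84 + 78 + ? → (2,4) = 400 − 324 = 76.
Row 2: 62 + 74 + 76 + 88 + ? = 400, so (2,1) = 100.
Column 1 must total 400; the given cells sum to 306, so (1,1) = 94.
From main diagonal, 400 − (94 + 62 + 80 + 66) gives (4,4) = 98.
The remaining cell in row 4 is (4,3) = 400 − 314 = 86.
The remaining cell in column 3 is (1,3) = 400 − 342 = 58.
Column 4 needs 400; the known cells sum to 330, so (1,4) = 70.

94 96 58 70 82 / 100 62 74 76 88 / 56 68 80 92 104 / 72 84 86 98 60 / 78 90 102 64 66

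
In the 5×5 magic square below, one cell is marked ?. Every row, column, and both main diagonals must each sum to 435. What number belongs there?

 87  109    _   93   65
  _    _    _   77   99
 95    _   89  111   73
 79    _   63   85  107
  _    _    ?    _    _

97

The remaining cell in row 1 is (1,3) = 435 − 354 = 81.
Row 3 must total 435; the given cells sum to 368, so (3,2) = 67.
Row 4 must total 435; the given cells sum to 334, so (4,2) = 101.
From column 4, 435 − (93 + 77 + 111 + 85) gives (5,4) = 69.
Using column 5: 65 + 99 + 73 + 107 + ? → (5,5) = 435 − 344 = 91.
Main diagonal must total 435; the given cells sum to 352, so (2,2) = 83.
Anti-diagonal must total 435; the given cells sum to 332, so (5,1) = 103.
From column 1, 435 − (87 + 95 + 79 + 103) gives (2,1) = 71.
The remaining cell in column 2 is (5,2) = 435 − 360 = 75.
The remaining cell in row 2 is (2,3) = 435 − 330 = 105.
Row 5 must total 435; the given cells sum to 338, so (5,3) = 97.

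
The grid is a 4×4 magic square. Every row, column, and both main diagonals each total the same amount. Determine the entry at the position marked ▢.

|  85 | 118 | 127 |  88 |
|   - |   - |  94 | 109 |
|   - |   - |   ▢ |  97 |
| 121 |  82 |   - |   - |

Row 1 is complete and sums to 418; that is the magic constant.
The remaining cell in column 4 is (4,4) = 418 − 294 = 124.
Anti-diagonal must total 418; the given cells sum to 303, so (3,2) = 115.
Row 4 needs 418; the known cells sum to 327, so (4,3) = 91.
From column 2, 418 − (118 + 115 + 82) gives (2,2) = 103.
Column 3 must total 418; the given cells sum to 312, so (3,3) = 106.

106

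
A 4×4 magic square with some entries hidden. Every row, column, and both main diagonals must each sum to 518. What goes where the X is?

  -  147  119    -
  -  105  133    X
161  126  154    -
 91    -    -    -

The remaining cell in row 3 is (3,4) = 518 − 441 = 77.
Column 2 must total 518; the given cells sum to 378, so (4,2) = 140.
Column 3 must total 518; the given cells sum to 406, so (4,3) = 112.
Using anti-diagonal: 133 + 126 + 91 + ? → (1,4) = 518 − 350 = 168.
Row 1 must total 518; the given cells sum to 434, so (1,1) = 84.
The remaining cell in row 4 is (4,4) = 518 − 343 = 175.
Using column 1: 84 + 161 + 91 + ? → (2,1) = 518 − 336 = 182.
Column 4 needs 518; the known cells sum to 420, so (2,4) = 98.

98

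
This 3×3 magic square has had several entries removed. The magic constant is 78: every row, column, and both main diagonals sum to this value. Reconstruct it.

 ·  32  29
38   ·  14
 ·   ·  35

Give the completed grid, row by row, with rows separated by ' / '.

The remaining cell in row 1 is (1,1) = 78 − 61 = 17.
Using row 2: 38 + 14 + ? → (2,2) = 78 − 52 = 26.
Column 1: 17 + 38 + ? = 78, so (3,1) = 23.
Column 2: 32 + 26 + ? = 78, so (3,2) = 20.

17 32 29 / 38 26 14 / 23 20 35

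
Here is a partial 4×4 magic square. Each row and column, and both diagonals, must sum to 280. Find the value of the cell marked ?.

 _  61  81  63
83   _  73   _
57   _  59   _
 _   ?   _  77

71

Row 1 must total 280; the given cells sum to 205, so (1,1) = 75.
Column 1 needs 280; the known cells sum to 215, so (4,1) = 65.
The remaining cell in column 3 is (4,3) = 280 − 213 = 67.
Main diagonal needs 280; the known cells sum to 211, so (2,2) = 69.
Using anti-diagonal: 63 + 73 + 65 + ? → (3,2) = 280 − 201 = 79.
Row 2 must total 280; the given cells sum to 225, so (2,4) = 55.
From row 3, 280 − (57 + 79 + 59) gives (3,4) = 85.
The remaining cell in row 4 is (4,2) = 280 − 209 = 71.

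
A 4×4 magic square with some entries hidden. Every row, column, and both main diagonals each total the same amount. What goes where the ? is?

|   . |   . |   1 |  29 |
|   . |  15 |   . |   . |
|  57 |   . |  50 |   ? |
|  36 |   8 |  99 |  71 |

22

Row 4 is complete and sums to 214; that is the magic constant.
The remaining cell in column 3 is (2,3) = 214 − 150 = 64.
Main diagonal must total 214; the given cells sum to 136, so (1,1) = 78.
The remaining cell in anti-diagonal is (3,2) = 214 − 129 = 85.
Row 1: 78 + 1 + 29 + ? = 214, so (1,2) = 106.
From row 3, 214 − (57 + 85 + 50) gives (3,4) = 22.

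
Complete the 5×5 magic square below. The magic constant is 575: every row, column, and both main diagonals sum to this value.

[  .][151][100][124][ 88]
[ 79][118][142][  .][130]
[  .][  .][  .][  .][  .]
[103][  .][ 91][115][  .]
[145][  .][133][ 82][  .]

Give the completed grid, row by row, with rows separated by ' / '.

Using row 1: 151 + 100 + 124 + 88 + ? → (1,1) = 575 − 463 = 112.
The remaining cell in row 2 is (2,4) = 575 − 469 = 106.
Using column 1: 112 + 79 + 103 + 145 + ? → (3,1) = 575 − 439 = 136.
Using column 3: 100 + 142 + 91 + 133 + ? → (3,3) = 575 − 466 = 109.
Column 4 needs 575; the known cells sum to 427, so (3,4) = 148.
The remaining cell in main diagonal is (5,5) = 575 − 454 = 121.
From anti-diagonal, 575 − (88 + 106 + 109 + 145) gives (4,2) = 127.
From row 4, 575 − (103 + 127 + 91 + 115) gives (4,5) = 139.
Using row 5: 145 + 133 + 82 + 121 + ? → (5,2) = 575 − 481 = 94.
Using column 2: 151 + 118 + 127 + 94 + ? → (3,2) = 575 − 490 = 85.
Column 5 must total 575; the given cells sum to 478, so (3,5) = 97.

112 151 100 124 88 / 79 118 142 106 130 / 136 85 109 148 97 / 103 127 91 115 139 / 145 94 133 82 121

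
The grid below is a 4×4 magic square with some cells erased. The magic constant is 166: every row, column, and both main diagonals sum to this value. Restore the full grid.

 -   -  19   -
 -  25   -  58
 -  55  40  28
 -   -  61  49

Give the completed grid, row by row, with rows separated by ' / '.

52 64 19 31 / 37 25 46 58 / 43 55 40 28 / 34 22 61 49

From row 3, 166 − (55 + 40 + 28) gives (3,1) = 43.
Using column 3: 19 + 40 + 61 + ? → (2,3) = 166 − 120 = 46.
Using column 4: 58 + 28 + 49 + ? → (1,4) = 166 − 135 = 31.
Main diagonal must total 166; the given cells sum to 114, so (1,1) = 52.
Anti-diagonal must total 166; the given cells sum to 132, so (4,1) = 34.
From row 1, 166 − (52 + 19 + 31) gives (1,2) = 64.
Row 2 needs 166; the known cells sum to 129, so (2,1) = 37.
Using row 4: 34 + 61 + 49 + ? → (4,2) = 166 − 144 = 22.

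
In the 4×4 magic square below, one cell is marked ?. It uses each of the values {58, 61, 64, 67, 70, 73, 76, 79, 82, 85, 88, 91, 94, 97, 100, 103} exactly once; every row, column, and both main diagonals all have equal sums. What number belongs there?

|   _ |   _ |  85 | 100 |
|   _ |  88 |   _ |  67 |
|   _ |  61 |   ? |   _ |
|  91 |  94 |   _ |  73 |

The 16 entries sum to 1288, so each line sums to 1288/4 = 322.
Row 4 needs 322; the known cells sum to 258, so (4,3) = 64.
Using column 2: 88 + 61 + 94 + ? → (1,2) = 322 − 243 = 79.
Column 4 needs 322; the known cells sum to 240, so (3,4) = 82.
Using anti-diagonal: 100 + 61 + 91 + ? → (2,3) = 322 − 252 = 70.
Using row 1: 79 + 85 + 100 + ? → (1,1) = 322 − 264 = 58.
The remaining cell in row 2 is (2,1) = 322 − 225 = 97.
Using column 1: 58 + 97 + 91 + ? → (3,1) = 322 − 246 = 76.
Using column 3: 85 + 70 + 64 + ? → (3,3) = 322 − 219 = 103.

103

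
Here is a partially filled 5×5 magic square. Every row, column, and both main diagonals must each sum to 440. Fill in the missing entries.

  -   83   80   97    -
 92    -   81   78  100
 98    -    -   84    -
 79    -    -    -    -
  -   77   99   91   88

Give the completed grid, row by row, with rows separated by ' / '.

86 83 80 97 94 / 92 89 81 78 100 / 98 95 87 84 76 / 79 96 93 90 82 / 85 77 99 91 88

Row 2: 92 + 81 + 78 + 100 + ? = 440, so (2,2) = 89.
Row 5: 77 + 99 + 91 + 88 + ? = 440, so (5,1) = 85.
Column 1 needs 440; the known cells sum to 354, so (1,1) = 86.
From column 4, 440 − (97 + 78 + 84 + 91) gives (4,4) = 90.
The remaining cell in main diagonal is (3,3) = 440 − 353 = 87.
From row 1, 440 − (86 + 83 + 80 + 97) gives (1,5) = 94.
Using column 3: 80 + 81 + 87 + 99 + ? → (4,3) = 440 − 347 = 93.
Anti-diagonal needs 440; the known cells sum to 344, so (4,2) = 96.
From row 4, 440 − (79 + 96 + 93 + 90) gives (4,5) = 82.
Column 2 must total 440; the given cells sum to 345, so (3,2) = 95.
Using column 5: 94 + 100 + 82 + 88 + ? → (3,5) = 440 − 364 = 76.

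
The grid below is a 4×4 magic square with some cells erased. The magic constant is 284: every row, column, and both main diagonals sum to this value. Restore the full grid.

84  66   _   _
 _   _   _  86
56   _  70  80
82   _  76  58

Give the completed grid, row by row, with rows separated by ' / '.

Row 3 needs 284; the known cells sum to 206, so (3,2) = 78.
Row 4: 82 + 76 + 58 + ? = 284, so (4,2) = 68.
The remaining cell in column 1 is (2,1) = 284 − 222 = 62.
Column 2: 66 + 78 + 68 + ? = 284, so (2,2) = 72.
Column 4 must total 284; the given cells sum to 224, so (1,4) = 60.
The remaining cell in anti-diagonal is (2,3) = 284 − 220 = 64.
Row 1 needs 284; the known cells sum to 210, so (1,3) = 74.

84 66 74 60 / 62 72 64 86 / 56 78 70 80 / 82 68 76 58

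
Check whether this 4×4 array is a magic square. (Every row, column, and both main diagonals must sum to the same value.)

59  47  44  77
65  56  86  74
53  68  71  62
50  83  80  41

Row 1: 59 + 47 + 44 + 77 = 227.
Row 2: 65 + 56 + 86 + 74 = 281.
Row 3: 53 + 68 + 71 + 62 = 254.
Row 4: 50 + 83 + 80 + 41 = 254.
Column 1: 59 + 65 + 53 + 50 = 227.
Column 2: 47 + 56 + 68 + 83 = 254.
Column 3: 44 + 86 + 71 + 80 = 281.
Column 4: 77 + 74 + 62 + 41 = 254.
Main diagonal: 59 + 56 + 71 + 41 = 227.
Anti-diagonal: 77 + 86 + 68 + 50 = 281.

No — anti-diagonal sums to 281 but column 4 sums to 254.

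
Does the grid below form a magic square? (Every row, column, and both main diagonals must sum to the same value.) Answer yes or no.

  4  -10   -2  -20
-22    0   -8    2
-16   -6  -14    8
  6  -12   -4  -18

Yes

Row 1: 4 + (-10) + (-2) + (-20) = -28.
Row 2: -22 + 0 + (-8) + 2 = -28.
Row 3: -16 + (-6) + (-14) + 8 = -28.
Row 4: 6 + (-12) + (-4) + (-18) = -28.
Column 1: 4 + (-22) + (-16) + 6 = -28.
Column 2: -10 + 0 + (-6) + (-12) = -28.
Column 3: -2 + (-8) + (-14) + (-4) = -28.
Column 4: -20 + 2 + 8 + (-18) = -28.
Main diagonal: 4 + 0 + (-14) + (-18) = -28.
Anti-diagonal: -20 + (-8) + (-6) + 6 = -28.
All lines sum to -28.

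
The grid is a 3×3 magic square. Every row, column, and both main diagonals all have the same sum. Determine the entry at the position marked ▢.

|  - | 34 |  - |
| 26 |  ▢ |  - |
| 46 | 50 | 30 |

Row 3 is complete and sums to 126; that is the magic constant.
Column 1 must total 126; the given cells sum to 72, so (1,1) = 54.
From column 2, 126 − (34 + 50) gives (2,2) = 42.

42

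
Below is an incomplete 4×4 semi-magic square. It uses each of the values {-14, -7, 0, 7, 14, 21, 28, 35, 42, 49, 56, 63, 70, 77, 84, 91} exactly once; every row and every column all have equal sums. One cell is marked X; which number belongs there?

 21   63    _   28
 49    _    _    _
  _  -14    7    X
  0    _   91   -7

The 16 entries sum to 616, so each line sums to 616/4 = 154.
Row 1: 21 + 63 + 28 + ? = 154, so (1,3) = 42.
The remaining cell in row 4 is (4,2) = 154 − 84 = 70.
Column 1 needs 154; the known cells sum to 70, so (3,1) = 84.
The remaining cell in column 2 is (2,2) = 154 − 119 = 35.
Column 3 needs 154; the known cells sum to 140, so (2,3) = 14.
Row 2 needs 154; the known cells sum to 98, so (2,4) = 56.
Using row 3: 84 + (-14) + 7 + ? → (3,4) = 154 − 77 = 77.

77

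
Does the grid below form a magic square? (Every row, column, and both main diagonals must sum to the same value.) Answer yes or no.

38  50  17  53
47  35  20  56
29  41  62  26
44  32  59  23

Yes

Row 1: 38 + 50 + 17 + 53 = 158.
Row 2: 47 + 35 + 20 + 56 = 158.
Row 3: 29 + 41 + 62 + 26 = 158.
Row 4: 44 + 32 + 59 + 23 = 158.
Column 1: 38 + 47 + 29 + 44 = 158.
Column 2: 50 + 35 + 41 + 32 = 158.
Column 3: 17 + 20 + 62 + 59 = 158.
Column 4: 53 + 56 + 26 + 23 = 158.
Main diagonal: 38 + 35 + 62 + 23 = 158.
Anti-diagonal: 53 + 20 + 41 + 44 = 158.
All lines sum to 158.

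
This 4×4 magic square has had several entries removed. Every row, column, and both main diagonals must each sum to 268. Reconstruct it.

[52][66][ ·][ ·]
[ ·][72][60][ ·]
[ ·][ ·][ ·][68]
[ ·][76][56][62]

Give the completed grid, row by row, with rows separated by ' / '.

52 66 70 80 / 78 72 60 58 / 64 54 82 68 / 74 76 56 62

From row 4, 268 − (76 + 56 + 62) gives (4,1) = 74.
Using column 2: 66 + 72 + 76 + ? → (3,2) = 268 − 214 = 54.
Main diagonal needs 268; the known cells sum to 186, so (3,3) = 82.
Anti-diagonal needs 268; the known cells sum to 188, so (1,4) = 80.
Row 1 must total 268; the given cells sum to 198, so (1,3) = 70.
Row 3 needs 268; the known cells sum to 204, so (3,1) = 64.
The remaining cell in column 1 is (2,1) = 268 − 190 = 78.
Column 4 must total 268; the given cells sum to 210, so (2,4) = 58.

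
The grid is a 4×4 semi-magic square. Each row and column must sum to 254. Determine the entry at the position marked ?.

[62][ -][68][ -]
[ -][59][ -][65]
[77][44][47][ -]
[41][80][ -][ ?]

50

From row 3, 254 − (77 + 44 + 47) gives (3,4) = 86.
Using column 1: 62 + 77 + 41 + ? → (2,1) = 254 − 180 = 74.
Using column 2: 59 + 44 + 80 + ? → (1,2) = 254 − 183 = 71.
Row 1 needs 254; the known cells sum to 201, so (1,4) = 53.
The remaining cell in row 2 is (2,3) = 254 − 198 = 56.
The remaining cell in column 3 is (4,3) = 254 − 171 = 83.
Column 4 must total 254; the given cells sum to 204, so (4,4) = 50.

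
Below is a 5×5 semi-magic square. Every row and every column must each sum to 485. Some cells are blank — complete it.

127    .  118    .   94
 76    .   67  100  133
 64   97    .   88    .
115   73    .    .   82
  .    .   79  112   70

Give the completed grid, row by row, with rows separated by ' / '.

127 85 118 61 94 / 76 109 67 100 133 / 64 97 130 88 106 / 115 73 91 124 82 / 103 121 79 112 70

Row 2 must total 485; the given cells sum to 376, so (2,2) = 109.
From column 1, 485 − (127 + 76 + 64 + 115) gives (5,1) = 103.
Column 5 must total 485; the given cells sum to 379, so (3,5) = 106.
The remaining cell in row 3 is (3,3) = 485 − 355 = 130.
Row 5: 103 + 79 + 112 + 70 + ? = 485, so (5,2) = 121.
Column 2 needs 485; the known cells sum to 400, so (1,2) = 85.
The remaining cell in column 3 is (4,3) = 485 − 394 = 91.
From row 1, 485 − (127 + 85 + 118 + 94) gives (1,4) = 61.
Row 4 needs 485; the known cells sum to 361, so (4,4) = 124.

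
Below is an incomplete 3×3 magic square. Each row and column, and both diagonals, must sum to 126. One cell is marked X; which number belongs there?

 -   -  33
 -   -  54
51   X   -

From column 3, 126 − (33 + 54) gives (3,3) = 39.
Anti-diagonal needs 126; the known cells sum to 84, so (2,2) = 42.
The remaining cell in row 2 is (2,1) = 126 − 96 = 30.
From row 3, 126 − (51 + 39) gives (3,2) = 36.

36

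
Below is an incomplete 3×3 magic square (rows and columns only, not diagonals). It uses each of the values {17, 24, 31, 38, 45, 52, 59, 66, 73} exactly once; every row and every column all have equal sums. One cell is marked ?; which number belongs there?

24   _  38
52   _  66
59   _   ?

31

The 9 entries sum to 405, so each line sums to 405/3 = 135.
Using row 1: 24 + 38 + ? → (1,2) = 135 − 62 = 73.
Using row 2: 52 + 66 + ? → (2,2) = 135 − 118 = 17.
Column 2 must total 135; the given cells sum to 90, so (3,2) = 45.
Using column 3: 38 + 66 + ? → (3,3) = 135 − 104 = 31.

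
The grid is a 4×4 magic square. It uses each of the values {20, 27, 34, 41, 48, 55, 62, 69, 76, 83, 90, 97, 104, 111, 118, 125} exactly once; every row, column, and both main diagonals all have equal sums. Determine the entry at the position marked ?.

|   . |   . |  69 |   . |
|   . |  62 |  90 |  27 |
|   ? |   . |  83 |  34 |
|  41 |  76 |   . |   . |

118

The 16 entries sum to 1160, so each line sums to 1160/4 = 290.
Row 2 must total 290; the given cells sum to 179, so (2,1) = 111.
Column 3 needs 290; the known cells sum to 242, so (4,3) = 48.
Row 4 must total 290; the given cells sum to 165, so (4,4) = 125.
Column 4 needs 290; the known cells sum to 186, so (1,4) = 104.
Main diagonal needs 290; the known cells sum to 270, so (1,1) = 20.
Anti-diagonal needs 290; the known cells sum to 235, so (3,2) = 55.
Row 1 must total 290; the given cells sum to 193, so (1,2) = 97.
Row 3: 55 + 83 + 34 + ? = 290, so (3,1) = 118.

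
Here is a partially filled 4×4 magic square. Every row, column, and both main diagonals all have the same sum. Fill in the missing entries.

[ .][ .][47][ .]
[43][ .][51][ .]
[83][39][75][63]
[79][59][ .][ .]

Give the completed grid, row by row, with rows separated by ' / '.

Row 3 is already complete: 83 + 39 + 75 + 63 = 260, so that is the magic constant.
Column 1 needs 260; the known cells sum to 205, so (1,1) = 55.
From column 3, 260 − (47 + 51 + 75) gives (4,3) = 87.
The remaining cell in anti-diagonal is (1,4) = 260 − 169 = 91.
Row 1 must total 260; the given cells sum to 193, so (1,2) = 67.
The remaining cell in row 4 is (4,4) = 260 − 225 = 35.
Column 2 needs 260; the known cells sum to 165, so (2,2) = 95.
Column 4: 91 + 63 + 35 + ? = 260, so (2,4) = 71.

55 67 47 91 / 43 95 51 71 / 83 39 75 63 / 79 59 87 35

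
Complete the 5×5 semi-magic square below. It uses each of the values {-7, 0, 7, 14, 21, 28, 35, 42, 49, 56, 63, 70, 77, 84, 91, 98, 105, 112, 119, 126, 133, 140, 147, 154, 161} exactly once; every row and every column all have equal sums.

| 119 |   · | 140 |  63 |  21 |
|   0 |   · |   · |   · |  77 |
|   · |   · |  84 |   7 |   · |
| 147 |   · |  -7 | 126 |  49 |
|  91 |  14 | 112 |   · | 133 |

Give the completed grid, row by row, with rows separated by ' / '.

119 42 140 63 21 / 0 98 56 154 77 / 28 161 84 7 105 / 147 70 -7 126 49 / 91 14 112 35 133

The 25 entries sum to 1925, so each line sums to 1925/5 = 385.
Row 1 must total 385; the given cells sum to 343, so (1,2) = 42.
Row 4 needs 385; the known cells sum to 315, so (4,2) = 70.
From row 5, 385 − (91 + 14 + 112 + 133) gives (5,4) = 35.
From column 1, 385 − (119 + 0 + 147 + 91) gives (3,1) = 28.
The remaining cell in column 3 is (2,3) = 385 − 329 = 56.
Column 4: 63 + 7 + 126 + 35 + ? = 385, so (2,4) = 154.
Column 5 must total 385; the given cells sum to 280, so (3,5) = 105.
Using row 2: 0 + 56 + 154 + 77 + ? → (2,2) = 385 − 287 = 98.
Row 3 needs 385; the known cells sum to 224, so (3,2) = 161.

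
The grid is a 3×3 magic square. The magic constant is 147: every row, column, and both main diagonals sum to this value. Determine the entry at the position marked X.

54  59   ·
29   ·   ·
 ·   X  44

Row 1: 54 + 59 + ? = 147, so (1,3) = 34.
Column 1 must total 147; the given cells sum to 83, so (3,1) = 64.
Using column 3: 34 + 44 + ? → (2,3) = 147 − 78 = 69.
Main diagonal: 54 + 44 + ? = 147, so (2,2) = 49.
From row 3, 147 − (64 + 44) gives (3,2) = 39.

39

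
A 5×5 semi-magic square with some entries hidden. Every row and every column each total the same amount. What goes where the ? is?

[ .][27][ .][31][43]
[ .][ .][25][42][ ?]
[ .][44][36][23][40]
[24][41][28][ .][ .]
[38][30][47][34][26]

29

Row 5 is complete and sums to 175; that is the magic constant.
Using row 3: 44 + 36 + 23 + 40 + ? → (3,1) = 175 − 143 = 32.
Column 2 must total 175; the given cells sum to 142, so (2,2) = 33.
Column 3: 25 + 36 + 28 + 47 + ? = 175, so (1,3) = 39.
Column 4 needs 175; the known cells sum to 130, so (4,4) = 45.
Row 1: 27 + 39 + 31 + 43 + ? = 175, so (1,1) = 35.
Row 4: 24 + 41 + 28 + 45 + ? = 175, so (4,5) = 37.
Column 1: 35 + 32 + 24 + 38 + ? = 175, so (2,1) = 46.
Column 5 must total 175; the given cells sum to 146, so (2,5) = 29.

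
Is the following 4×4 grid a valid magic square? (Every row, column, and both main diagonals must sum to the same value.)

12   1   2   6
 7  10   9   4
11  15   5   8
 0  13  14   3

Row 1: 12 + 1 + 2 + 6 = 21.
Row 2: 7 + 10 + 9 + 4 = 30.
Row 3: 11 + 15 + 5 + 8 = 39.
Row 4: 0 + 13 + 14 + 3 = 30.
Column 1: 12 + 7 + 11 + 0 = 30.
Column 2: 1 + 10 + 15 + 13 = 39.
Column 3: 2 + 9 + 5 + 14 = 30.
Column 4: 6 + 4 + 8 + 3 = 21.
Main diagonal: 12 + 10 + 5 + 3 = 30.
Anti-diagonal: 6 + 9 + 15 + 0 = 30.

No — column 4 sums to 21 but column 1 sums to 30.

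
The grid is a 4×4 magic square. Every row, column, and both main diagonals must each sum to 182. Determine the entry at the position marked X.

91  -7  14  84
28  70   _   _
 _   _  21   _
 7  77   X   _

98

From column 1, 182 − (91 + 28 + 7) gives (3,1) = 56.
The remaining cell in column 2 is (3,2) = 182 − 140 = 42.
From main diagonal, 182 − (91 + 70 + 21) gives (4,4) = 0.
Anti-diagonal must total 182; the given cells sum to 133, so (2,3) = 49.
From row 2, 182 − (28 + 70 + 49) gives (2,4) = 35.
The remaining cell in row 3 is (3,4) = 182 − 119 = 63.
The remaining cell in row 4 is (4,3) = 182 − 84 = 98.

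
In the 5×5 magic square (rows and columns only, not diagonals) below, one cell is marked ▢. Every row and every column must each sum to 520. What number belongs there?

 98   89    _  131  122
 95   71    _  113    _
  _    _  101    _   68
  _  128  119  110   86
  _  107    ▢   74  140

Row 1 must total 520; the given cells sum to 440, so (1,3) = 80.
From row 4, 520 − (128 + 119 + 110 + 86) gives (4,1) = 77.
Column 2 needs 520; the known cells sum to 395, so (3,2) = 125.
From column 4, 520 − (131 + 113 + 110 + 74) gives (3,4) = 92.
Using column 5: 122 + 68 + 86 + 140 + ? → (2,5) = 520 − 416 = 104.
Row 2 must total 520; the given cells sum to 383, so (2,3) = 137.
From row 3, 520 − (125 + 101 + 92 + 68) gives (3,1) = 134.
Using column 1: 98 + 95 + 134 + 77 + ? → (5,1) = 520 − 404 = 116.
From column 3, 520 − (80 + 137 + 101 + 119) gives (5,3) = 83.

83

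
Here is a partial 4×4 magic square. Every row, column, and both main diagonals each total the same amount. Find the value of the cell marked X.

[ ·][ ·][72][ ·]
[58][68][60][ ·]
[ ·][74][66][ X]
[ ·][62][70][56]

76

Column 3 is complete and sums to 268; that is the magic constant.
From row 2, 268 − (58 + 68 + 60) gives (2,4) = 82.
Row 4 must total 268; the given cells sum to 188, so (4,1) = 80.
The remaining cell in column 2 is (1,2) = 268 − 204 = 64.
Main diagonal must total 268; the given cells sum to 190, so (1,1) = 78.
Using anti-diagonal: 60 + 74 + 80 + ? → (1,4) = 268 − 214 = 54.
Column 1 must total 268; the given cells sum to 216, so (3,1) = 52.
From column 4, 268 − (54 + 82 + 56) gives (3,4) = 76.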